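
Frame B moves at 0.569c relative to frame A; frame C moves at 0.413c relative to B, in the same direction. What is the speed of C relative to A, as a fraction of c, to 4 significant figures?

Compose boost 2: (0.413 + 0.569)/(1 + 0.413×0.569) = 0.9820/1.23500 = 0.7951

u ≈ 0.7951c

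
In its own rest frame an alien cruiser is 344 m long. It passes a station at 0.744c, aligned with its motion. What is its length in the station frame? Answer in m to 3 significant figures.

L ≈ 230 m

γ = 1/√(1 − 0.744²) = 1.4966
Length contraction: L = L₀/γ = 344/1.4966 = 230 m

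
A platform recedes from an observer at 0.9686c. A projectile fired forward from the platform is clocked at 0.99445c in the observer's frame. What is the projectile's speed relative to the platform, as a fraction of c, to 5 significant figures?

u' ≈ 0.70291c

Inverse velocity addition: u' = (u − v)/(1 − uv/c²)
= (0.99445 − 0.9686)/(1 − 0.99445×0.9686) = 0.025850/0.03677573 = 0.70291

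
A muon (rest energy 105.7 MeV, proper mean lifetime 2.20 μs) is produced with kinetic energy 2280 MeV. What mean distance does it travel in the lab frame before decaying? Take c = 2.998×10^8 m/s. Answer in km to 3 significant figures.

d ≈ 14.9 km

γ = 1 + K/(m₀c²) = 1 + 2280/105.7 = 22.570
β = √(1 − 1/γ²) = 0.99902
Dilated lifetime: γτ₀ = 22.570 × 2.20 μs = 49.655 μs
d = βc·γτ₀ = 0.99902 × (2.998×10^8 m/s) × 4.9655×10^-5 s = 14.9 km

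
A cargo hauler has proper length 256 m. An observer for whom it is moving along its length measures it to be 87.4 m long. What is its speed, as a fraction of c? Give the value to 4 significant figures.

β ≈ 0.9399

γ = L₀/L = 256/87.4 = 2.92906
β = √(1 − 1/γ²) = 0.9399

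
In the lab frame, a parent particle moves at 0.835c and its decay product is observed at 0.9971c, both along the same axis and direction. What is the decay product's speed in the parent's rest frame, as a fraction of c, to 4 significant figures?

Inverse velocity addition: u' = (u − v)/(1 − uv/c²)
= (0.9971 − 0.835)/(1 − 0.9971×0.835) = 0.1621/0.167422 = 0.9682

u' ≈ 0.9682c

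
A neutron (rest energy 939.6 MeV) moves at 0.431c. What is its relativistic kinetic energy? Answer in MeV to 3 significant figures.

K ≈ 102 MeV

γ = 1/√(1 − 0.431²) = 1.1082
K = (γ − 1)m₀c² = (1.1082 − 1) × 939.6 MeV = 0.10822 × 939.6 MeV = 102 MeV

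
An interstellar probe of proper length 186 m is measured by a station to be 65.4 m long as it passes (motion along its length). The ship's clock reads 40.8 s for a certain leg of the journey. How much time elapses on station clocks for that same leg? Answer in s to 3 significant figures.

Δt ≈ 116 s

Length contraction ⇒ γ = L₀/L = 186/65.4 = 2.8440
Time dilation: Δt = γτ₀ = 2.8440 × 40.8 s = 116 s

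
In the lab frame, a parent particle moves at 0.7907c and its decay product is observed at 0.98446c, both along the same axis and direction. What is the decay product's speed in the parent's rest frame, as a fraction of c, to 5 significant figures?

Inverse velocity addition: u' = (u − v)/(1 − uv/c²)
= (0.98446 − 0.7907)/(1 − 0.98446×0.7907) = 0.19376/0.2215875 = 0.87442

u' ≈ 0.87442c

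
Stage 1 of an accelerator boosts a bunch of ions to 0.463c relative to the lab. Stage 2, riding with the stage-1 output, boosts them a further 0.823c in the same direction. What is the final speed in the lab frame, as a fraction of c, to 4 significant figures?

Compose boost 2: (0.823 + 0.463)/(1 + 0.823×0.463) = 1.286/1.38105 = 0.9312

u ≈ 0.9312c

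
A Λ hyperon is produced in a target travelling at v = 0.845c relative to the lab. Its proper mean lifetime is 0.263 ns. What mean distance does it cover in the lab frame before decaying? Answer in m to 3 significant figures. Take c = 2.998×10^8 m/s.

γ = 1/√(1 − 0.845²) = 1.8700
Dilated lifetime: Δt = γτ₀ = 1.8700 × 0.263 ns = 0.49180 ns
d = vΔt = 0.845c × 0.49180 ns = 2.5333×10^8 m/s × 4.9180×10^-10 s = 0.125 m

d ≈ 0.125 m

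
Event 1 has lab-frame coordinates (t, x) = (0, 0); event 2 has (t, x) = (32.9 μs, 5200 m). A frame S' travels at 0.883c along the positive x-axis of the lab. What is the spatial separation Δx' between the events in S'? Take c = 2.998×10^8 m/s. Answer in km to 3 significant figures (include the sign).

γ = 1/√(1 − 0.883²) = 2.1305
Δx' = γ(Δx − vΔt) = 2.1305 × (5200 m − 0.883×(2.998×10^8 m/s)×32.9×10^-6 s)
= 2.1305 × (-3509.4 m) = -7.48 km

Δx' ≈ -7.48 km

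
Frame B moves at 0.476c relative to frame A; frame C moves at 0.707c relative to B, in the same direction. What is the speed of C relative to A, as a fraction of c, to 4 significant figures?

Compose boost 2: (0.707 + 0.476)/(1 + 0.707×0.476) = 1.183/1.33653 = 0.8851

u ≈ 0.8851c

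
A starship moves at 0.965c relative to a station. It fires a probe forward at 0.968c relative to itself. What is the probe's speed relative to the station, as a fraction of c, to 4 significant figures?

Relativistic velocity addition: u = (u' + v)/(1 + u'v/c²)
= (0.968 + 0.965)/(1 + 0.968×0.965) = 1.933/1.93412 = 0.9994

u ≈ 0.9994c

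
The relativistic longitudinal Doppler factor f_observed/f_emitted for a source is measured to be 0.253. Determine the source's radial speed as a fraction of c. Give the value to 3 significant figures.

β ≈ 0.880

f_obs/f_src = √((1−β)/(1+β)) = 0.253  ⇒  (1−β)/(1+β) = 0.064009
β = |1 − D²|/(1 + D²) = |1 − 0.064009|/(1 + 0.064009) = 0.880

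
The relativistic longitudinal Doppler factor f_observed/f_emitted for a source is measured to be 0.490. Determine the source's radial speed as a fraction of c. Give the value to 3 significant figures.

β ≈ 0.613

f_obs/f_src = √((1−β)/(1+β)) = 0.490  ⇒  (1−β)/(1+β) = 0.24010
β = |1 − D²|/(1 + D²) = |1 − 0.24010|/(1 + 0.24010) = 0.613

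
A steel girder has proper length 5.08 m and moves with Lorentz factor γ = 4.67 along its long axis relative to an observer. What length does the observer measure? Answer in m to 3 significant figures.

L ≈ 1.09 m

γ = 4.67 (given)
Length contraction: L = L₀/γ = 5.08/4.67 = 1.09 m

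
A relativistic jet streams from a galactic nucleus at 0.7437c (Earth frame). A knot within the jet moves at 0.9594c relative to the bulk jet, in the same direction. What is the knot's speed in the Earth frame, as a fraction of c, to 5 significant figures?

u ≈ 0.99393c

Relativistic velocity addition: u = (u' + v)/(1 + u'v/c²)
= (0.9594 + 0.7437)/(1 + 0.9594×0.7437) = 1.7031/1.713506 = 0.99393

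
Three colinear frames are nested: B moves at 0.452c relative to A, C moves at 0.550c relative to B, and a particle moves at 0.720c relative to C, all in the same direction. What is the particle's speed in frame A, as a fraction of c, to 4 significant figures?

Compose boost 2: (0.550 + 0.452)/(1 + 0.550×0.452) = 1.002/1.24860 = 0.802499
Compose boost 3: (0.720 + 0.802499)/(1 + 0.720×0.802499) = 1.52250/1.57780 = 0.9650

u ≈ 0.9650c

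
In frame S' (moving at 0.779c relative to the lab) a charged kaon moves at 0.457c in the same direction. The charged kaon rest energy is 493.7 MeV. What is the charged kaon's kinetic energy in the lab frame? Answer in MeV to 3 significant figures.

K ≈ 707 MeV

u_lab = (0.457 + 0.779)/(1 + 0.457×0.779) = 0.911502
γ = 1/√(1 − 0.911502²) = 2.4313
K = (γ − 1)m₀c² = (2.4313 − 1) × 493.7 = 1.4313 × 493.7 = 707 MeV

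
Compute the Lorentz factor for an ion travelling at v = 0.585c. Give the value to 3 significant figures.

γ = 1/√(1 − β²) = 1/√(1 − 0.585²) = 1/√(0.65777) = 1.23

γ ≈ 1.23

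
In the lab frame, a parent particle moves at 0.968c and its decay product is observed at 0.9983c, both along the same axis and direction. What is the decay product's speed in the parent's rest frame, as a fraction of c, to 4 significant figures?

Inverse velocity addition: u' = (u − v)/(1 − uv/c²)
= (0.9983 − 0.968)/(1 − 0.9983×0.968) = 0.03030/0.0336456 = 0.9006

u' ≈ 0.9006c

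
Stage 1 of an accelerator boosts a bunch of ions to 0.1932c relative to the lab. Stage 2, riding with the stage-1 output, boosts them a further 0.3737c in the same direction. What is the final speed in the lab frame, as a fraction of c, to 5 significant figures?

Compose boost 2: (0.3737 + 0.1932)/(1 + 0.3737×0.1932) = 0.56690/1.072199 = 0.52873

u ≈ 0.52873c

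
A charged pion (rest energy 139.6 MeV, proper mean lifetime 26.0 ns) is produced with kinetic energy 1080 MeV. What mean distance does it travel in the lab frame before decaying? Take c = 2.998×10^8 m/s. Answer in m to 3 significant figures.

d ≈ 67.7 m

γ = 1 + K/(m₀c²) = 1 + 1080/139.6 = 8.7364
β = √(1 − 1/γ²) = 0.99343
Dilated lifetime: γτ₀ = 8.7364 × 26.0 ns = 227.15 ns
d = βc·γτ₀ = 0.99343 × (2.998×10^8 m/s) × 2.2715×10^-7 s = 67.7 m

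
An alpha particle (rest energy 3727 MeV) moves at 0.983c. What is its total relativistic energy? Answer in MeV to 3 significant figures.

E ≈ 20300 MeV

γ = 1/√(1 − 0.983²) = 5.4465
E = γm₀c² = 5.4465 × 3727 MeV = 20300 MeV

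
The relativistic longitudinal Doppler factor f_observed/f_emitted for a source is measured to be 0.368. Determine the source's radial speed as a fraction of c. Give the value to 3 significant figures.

f_obs/f_src = √((1−β)/(1+β)) = 0.368  ⇒  (1−β)/(1+β) = 0.13542
β = |1 − D²|/(1 + D²) = |1 − 0.13542|/(1 + 0.13542) = 0.761

β ≈ 0.761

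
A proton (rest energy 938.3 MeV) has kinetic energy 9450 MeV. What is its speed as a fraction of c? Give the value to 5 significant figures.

γ = 1 + K/(m₀c²) = 1 + 9450/938.3 = 11.07141
β = √(1 − 1/γ²) = 0.99591

β ≈ 0.99591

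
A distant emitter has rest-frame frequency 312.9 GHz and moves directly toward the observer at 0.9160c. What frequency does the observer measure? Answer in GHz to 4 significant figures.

Relativistic Doppler: f_obs = f_src √((1+β)/(1−β))
= 312.9 × √(1.91600/0.0840000) = 312.9 × 4.77593 = 1494 GHz

f_obs ≈ 1494 GHz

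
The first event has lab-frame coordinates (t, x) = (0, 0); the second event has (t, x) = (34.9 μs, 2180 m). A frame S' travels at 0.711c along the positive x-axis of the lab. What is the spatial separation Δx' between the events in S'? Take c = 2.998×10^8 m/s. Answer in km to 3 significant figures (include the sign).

Δx' ≈ -7.48 km

γ = 1/√(1 − 0.711²) = 1.4221
Δx' = γ(Δx − vΔt) = 1.4221 × (2180 m − 0.711×(2.998×10^8 m/s)×34.9×10^-6 s)
= 1.4221 × (-5259.2 m) = -7.48 km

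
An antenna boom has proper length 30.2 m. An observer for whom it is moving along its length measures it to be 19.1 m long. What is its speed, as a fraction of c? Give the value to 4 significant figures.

β ≈ 0.7746

γ = L₀/L = 30.2/19.1 = 1.58115
β = √(1 − 1/γ²) = 0.7746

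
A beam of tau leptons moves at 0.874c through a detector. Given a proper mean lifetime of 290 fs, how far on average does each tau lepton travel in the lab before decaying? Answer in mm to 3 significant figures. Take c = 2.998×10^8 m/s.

γ = 1/√(1 − 0.874²) = 2.0579
Dilated lifetime: Δt = γτ₀ = 2.0579 × 290 fs = 596.80 fs
d = vΔt = 0.874c × 596.80 fs = 2.6203×10^8 m/s × 5.9680×10^-13 s = 0.156 mm

d ≈ 0.156 mm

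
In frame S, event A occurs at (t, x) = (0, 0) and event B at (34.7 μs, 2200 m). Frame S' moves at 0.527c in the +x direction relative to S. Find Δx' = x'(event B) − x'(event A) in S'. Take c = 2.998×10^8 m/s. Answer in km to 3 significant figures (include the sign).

Δx' ≈ -3.86 km

γ = 1/√(1 − 0.527²) = 1.1767
Δx' = γ(Δx − vΔt) = 1.1767 × (2200 m − 0.527×(2.998×10^8 m/s)×34.7×10^-6 s)
= 1.1767 × (-3282.4 m) = -3.86 km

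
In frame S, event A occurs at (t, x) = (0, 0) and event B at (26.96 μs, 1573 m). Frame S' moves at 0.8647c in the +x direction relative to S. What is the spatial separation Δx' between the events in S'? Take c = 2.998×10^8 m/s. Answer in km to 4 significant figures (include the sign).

γ = 1/√(1 − 0.8647²) = 1.99089
Δx' = γ(Δx − vΔt) = 1.99089 × (1573 m − 0.8647×(2.998×10^8 m/s)×26.96×10^-6 s)
= 1.99089 × (-5416.03 m) = -10.78 km

Δx' ≈ -10.78 km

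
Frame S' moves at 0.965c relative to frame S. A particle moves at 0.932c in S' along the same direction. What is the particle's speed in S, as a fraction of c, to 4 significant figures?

Relativistic velocity addition: u = (u' + v)/(1 + u'v/c²)
= (0.932 + 0.965)/(1 + 0.932×0.965) = 1.897/1.89938 = 0.9987

u ≈ 0.9987c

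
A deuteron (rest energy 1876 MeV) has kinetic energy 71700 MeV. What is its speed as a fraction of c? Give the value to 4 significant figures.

β ≈ 0.9997

γ = 1 + K/(m₀c²) = 1 + 71700/1876 = 39.2196
β = √(1 − 1/γ²) = 0.9997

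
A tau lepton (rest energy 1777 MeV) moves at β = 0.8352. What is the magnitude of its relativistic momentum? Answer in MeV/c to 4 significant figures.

γ = 1/√(1 − 0.8352²) = 1.81836
p = γβm₀c = 1.81836 × 0.8352 × 1777 MeV/c = 2699 MeV/c

p ≈ 2699 MeV/c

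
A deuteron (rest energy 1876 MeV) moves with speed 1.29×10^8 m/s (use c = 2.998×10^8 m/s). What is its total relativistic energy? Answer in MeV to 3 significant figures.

β = v/c = 1.29×10^8 / 2.998×10^8 = 0.43029
γ = 1/√(1 − 0.43029²) = 1.1078
E = γm₀c² = 1.1078 × 1876 MeV = 2080 MeV

E ≈ 2080 MeV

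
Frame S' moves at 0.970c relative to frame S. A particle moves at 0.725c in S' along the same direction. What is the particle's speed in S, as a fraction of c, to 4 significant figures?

u ≈ 0.9952c

Relativistic velocity addition: u = (u' + v)/(1 + u'v/c²)
= (0.725 + 0.970)/(1 + 0.725×0.970) = 1.695/1.70325 = 0.9952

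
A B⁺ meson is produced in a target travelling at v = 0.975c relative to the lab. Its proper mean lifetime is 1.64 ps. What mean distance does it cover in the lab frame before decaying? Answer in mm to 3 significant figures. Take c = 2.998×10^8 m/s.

d ≈ 2.16 mm

γ = 1/√(1 − 0.975²) = 4.5004
Dilated lifetime: Δt = γτ₀ = 4.5004 × 1.64 ps = 7.3806 ps
d = vΔt = 0.975c × 7.3806 ps = 2.9230×10^8 m/s × 7.3806×10^-12 s = 2.16 mm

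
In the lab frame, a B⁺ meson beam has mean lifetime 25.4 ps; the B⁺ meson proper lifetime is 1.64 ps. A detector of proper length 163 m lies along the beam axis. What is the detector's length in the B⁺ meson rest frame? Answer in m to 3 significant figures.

Time dilation ⇒ γ = Δt/τ₀ = 25.4/1.64 = 15.488
Length contraction: L = L₀/γ = 163/15.488 = 10.5 m

L ≈ 10.5 m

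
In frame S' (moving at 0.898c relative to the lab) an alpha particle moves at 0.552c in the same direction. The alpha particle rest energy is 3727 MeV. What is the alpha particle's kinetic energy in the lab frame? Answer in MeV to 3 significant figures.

u_lab = (0.552 + 0.898)/(1 + 0.552×0.898) = 0.969448
γ = 1/√(1 − 0.969448²) = 4.0767
K = (γ − 1)m₀c² = (4.0767 − 1) × 3727 = 3.0767 × 3727 = 11500 MeV

K ≈ 11500 MeV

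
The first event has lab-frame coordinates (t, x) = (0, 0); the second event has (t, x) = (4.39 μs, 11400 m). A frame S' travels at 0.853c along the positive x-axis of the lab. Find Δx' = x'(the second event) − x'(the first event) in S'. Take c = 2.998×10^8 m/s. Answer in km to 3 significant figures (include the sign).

γ = 1/√(1 − 0.853²) = 1.9160
Δx' = γ(Δx − vΔt) = 1.9160 × (11400 m − 0.853×(2.998×10^8 m/s)×4.39×10^-6 s)
= 1.9160 × (10277 m) = 19.7 km

Δx' ≈ 19.7 km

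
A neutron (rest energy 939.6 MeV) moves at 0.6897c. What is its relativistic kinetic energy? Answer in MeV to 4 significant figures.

γ = 1/√(1 − 0.6897²) = 1.38103
K = (γ − 1)m₀c² = (1.38103 − 1) × 939.6 MeV = 0.381034 × 939.6 MeV = 358.0 MeV

K ≈ 358.0 MeV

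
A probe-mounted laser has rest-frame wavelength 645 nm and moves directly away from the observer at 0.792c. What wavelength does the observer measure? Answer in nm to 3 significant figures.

λ_obs ≈ 1890 nm

Relativistic Doppler: λ_obs = λ_src √((1+β)/(1−β))
= 645 × √(1.7920/0.20800) = 645 × 2.9352 = 1890 nm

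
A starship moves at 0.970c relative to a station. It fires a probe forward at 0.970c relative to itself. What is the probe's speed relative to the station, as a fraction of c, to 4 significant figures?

Relativistic velocity addition: u = (u' + v)/(1 + u'v/c²)
= (0.970 + 0.970)/(1 + 0.970×0.970) = 1.940/1.94090 = 0.9995

u ≈ 0.9995c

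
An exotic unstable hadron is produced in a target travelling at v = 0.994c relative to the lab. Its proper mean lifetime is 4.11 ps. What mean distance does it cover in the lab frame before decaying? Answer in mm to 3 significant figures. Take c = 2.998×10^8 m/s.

d ≈ 11.2 mm

γ = 1/√(1 − 0.994²) = 9.1424
Dilated lifetime: Δt = γτ₀ = 9.1424 × 4.11 ps = 37.575 ps
d = vΔt = 0.994c × 37.575 ps = 2.9800×10^8 m/s × 3.7575×10^-11 s = 11.2 mm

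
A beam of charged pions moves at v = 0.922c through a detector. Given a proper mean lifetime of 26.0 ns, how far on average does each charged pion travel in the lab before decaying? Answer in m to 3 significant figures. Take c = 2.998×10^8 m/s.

d ≈ 18.6 m

γ = 1/√(1 − 0.922²) = 2.5827
Dilated lifetime: Δt = γτ₀ = 2.5827 × 26.0 ns = 67.151 ns
d = vΔt = 0.922c × 67.151 ns = 2.7642×10^8 m/s × 6.7151×10^-8 s = 18.6 m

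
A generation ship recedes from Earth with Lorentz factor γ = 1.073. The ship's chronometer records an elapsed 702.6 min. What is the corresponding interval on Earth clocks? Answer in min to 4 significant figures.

γ = 1.073 (given)
Time dilation: Δt = γτ₀ = 1.073 × 702.6 min = 753.9 min

Δt ≈ 753.9 min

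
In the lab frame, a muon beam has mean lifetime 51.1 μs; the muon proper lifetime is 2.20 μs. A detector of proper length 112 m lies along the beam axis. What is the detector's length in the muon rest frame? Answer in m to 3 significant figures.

L ≈ 4.82 m

Time dilation ⇒ γ = Δt/τ₀ = 51.1/2.20 = 23.227
Length contraction: L = L₀/γ = 112/23.227 = 4.82 m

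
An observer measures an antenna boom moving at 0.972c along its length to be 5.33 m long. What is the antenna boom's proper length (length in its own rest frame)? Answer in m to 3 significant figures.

γ = 1/√(1 − 0.972²) = 4.2557
L₀ = γL = 4.2557 × 5.33 = 22.7 m

L₀ ≈ 22.7 m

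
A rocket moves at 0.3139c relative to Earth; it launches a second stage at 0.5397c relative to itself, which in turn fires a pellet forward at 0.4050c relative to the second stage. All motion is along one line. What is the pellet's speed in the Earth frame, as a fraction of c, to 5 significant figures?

Compose boost 2: (0.5397 + 0.3139)/(1 + 0.5397×0.3139) = 0.85360/1.169412 = 0.7299396
Compose boost 3: (0.4050 + 0.7299396)/(1 + 0.4050×0.7299396) = 1.134940/1.295626 = 0.87598

u ≈ 0.87598c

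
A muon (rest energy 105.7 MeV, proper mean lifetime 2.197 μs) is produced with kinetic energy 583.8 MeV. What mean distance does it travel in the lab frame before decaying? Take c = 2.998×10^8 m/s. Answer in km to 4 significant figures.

γ = 1 + K/(m₀c²) = 1 + 583.8/105.7 = 6.52318
β = √(1 − 1/γ²) = 0.988180
Dilated lifetime: γτ₀ = 6.52318 × 2.197 μs = 14.3314 μs
d = βc·γτ₀ = 0.988180 × (2.998×10^8 m/s) × 1.43314×10^-5 s = 4.246 km

d ≈ 4.246 km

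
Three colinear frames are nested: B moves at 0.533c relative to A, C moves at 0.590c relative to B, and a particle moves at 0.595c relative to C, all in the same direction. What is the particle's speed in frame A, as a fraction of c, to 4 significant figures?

Compose boost 2: (0.590 + 0.533)/(1 + 0.590×0.533) = 1.123/1.31447 = 0.854337
Compose boost 3: (0.595 + 0.854337)/(1 + 0.595×0.854337) = 1.44934/1.50833 = 0.9609

u ≈ 0.9609c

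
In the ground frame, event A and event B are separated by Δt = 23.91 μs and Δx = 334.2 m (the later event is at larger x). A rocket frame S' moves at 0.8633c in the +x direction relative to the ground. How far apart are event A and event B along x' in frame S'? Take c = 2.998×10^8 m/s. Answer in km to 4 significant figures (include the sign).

γ = 1/√(1 − 0.8633²) = 1.98141
Δx' = γ(Δx − vΔt) = 1.98141 × (334.2 m − 0.8633×(2.998×10^8 m/s)×23.91×10^-6 s)
= 1.98141 × (-5854.12 m) = -11.60 km

Δx' ≈ -11.60 km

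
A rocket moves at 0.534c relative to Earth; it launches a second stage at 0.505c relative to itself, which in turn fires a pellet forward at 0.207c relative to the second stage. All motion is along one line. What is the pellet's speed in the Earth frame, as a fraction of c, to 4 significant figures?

u ≈ 0.8768c

Compose boost 2: (0.505 + 0.534)/(1 + 0.505×0.534) = 1.039/1.26967 = 0.818323
Compose boost 3: (0.207 + 0.818323)/(1 + 0.207×0.818323) = 1.02532/1.16939 = 0.8768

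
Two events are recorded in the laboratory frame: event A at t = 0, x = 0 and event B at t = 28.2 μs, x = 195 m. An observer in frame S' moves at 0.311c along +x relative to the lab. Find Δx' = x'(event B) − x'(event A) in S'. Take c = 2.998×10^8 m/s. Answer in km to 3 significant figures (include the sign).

γ = 1/√(1 − 0.311²) = 1.0522
Δx' = γ(Δx − vΔt) = 1.0522 × (195 m − 0.311×(2.998×10^8 m/s)×28.2×10^-6 s)
= 1.0522 × (-2434.3 m) = -2.56 km

Δx' ≈ -2.56 km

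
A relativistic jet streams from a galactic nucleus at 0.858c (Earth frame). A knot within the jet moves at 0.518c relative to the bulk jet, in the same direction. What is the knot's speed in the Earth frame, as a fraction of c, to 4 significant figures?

Relativistic velocity addition: u = (u' + v)/(1 + u'v/c²)
= (0.518 + 0.858)/(1 + 0.518×0.858) = 1.376/1.44444 = 0.9526

u ≈ 0.9526c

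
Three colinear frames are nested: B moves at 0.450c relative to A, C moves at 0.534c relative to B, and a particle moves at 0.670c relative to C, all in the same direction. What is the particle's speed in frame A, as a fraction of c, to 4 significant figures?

Compose boost 2: (0.534 + 0.450)/(1 + 0.534×0.450) = 0.9840/1.24030 = 0.793356
Compose boost 3: (0.670 + 0.793356)/(1 + 0.670×0.793356) = 1.46336/1.53155 = 0.9555

u ≈ 0.9555c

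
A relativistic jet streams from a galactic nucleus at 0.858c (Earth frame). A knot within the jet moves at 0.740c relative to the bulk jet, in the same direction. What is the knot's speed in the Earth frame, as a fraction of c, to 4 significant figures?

u ≈ 0.9774c

Relativistic velocity addition: u = (u' + v)/(1 + u'v/c²)
= (0.740 + 0.858)/(1 + 0.740×0.858) = 1.598/1.63492 = 0.9774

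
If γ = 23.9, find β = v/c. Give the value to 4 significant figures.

β ≈ 0.9991

β = √(1 − 1/γ²) = √(1 − 1/23.9²) = √(0.998249) = 0.9991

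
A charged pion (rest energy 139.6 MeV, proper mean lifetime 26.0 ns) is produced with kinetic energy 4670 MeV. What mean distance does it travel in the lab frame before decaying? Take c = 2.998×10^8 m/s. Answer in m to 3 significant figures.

d ≈ 268 m

γ = 1 + K/(m₀c²) = 1 + 4670/139.6 = 34.453
β = √(1 − 1/γ²) = 0.99958
Dilated lifetime: γτ₀ = 34.453 × 26.0 ns = 895.77 ns
d = βc·γτ₀ = 0.99958 × (2.998×10^8 m/s) × 8.9577×10^-7 s = 268 m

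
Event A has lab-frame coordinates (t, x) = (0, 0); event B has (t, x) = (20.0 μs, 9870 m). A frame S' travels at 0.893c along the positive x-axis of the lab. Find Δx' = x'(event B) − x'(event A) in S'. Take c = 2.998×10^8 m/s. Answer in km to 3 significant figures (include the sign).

Δx' ≈ 10.0 km

γ = 1/√(1 − 0.893²) = 2.2219
Δx' = γ(Δx − vΔt) = 2.2219 × (9870 m − 0.893×(2.998×10^8 m/s)×20.0×10^-6 s)
= 2.2219 × (4515.6 m) = 10.0 km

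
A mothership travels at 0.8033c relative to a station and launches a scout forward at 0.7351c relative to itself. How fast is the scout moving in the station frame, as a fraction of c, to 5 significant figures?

Compose boost 2: (0.7351 + 0.8033)/(1 + 0.7351×0.8033) = 1.5384/1.590506 = 0.96724

u ≈ 0.96724c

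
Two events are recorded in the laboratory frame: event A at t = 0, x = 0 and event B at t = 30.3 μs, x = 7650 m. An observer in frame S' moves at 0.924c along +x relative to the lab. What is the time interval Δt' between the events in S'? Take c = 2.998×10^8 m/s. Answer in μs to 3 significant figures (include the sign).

γ = 1/√(1 − 0.924²) = 2.6151
Δt' = γ(Δt − vΔx/c²) = 2.6151 × (30.3 μs − 0.924×7650 m / (2.998×10^8 m/s))
= 2.6151 × (6.7223 μs) = 17.6 μs

Δt' ≈ 17.6 μs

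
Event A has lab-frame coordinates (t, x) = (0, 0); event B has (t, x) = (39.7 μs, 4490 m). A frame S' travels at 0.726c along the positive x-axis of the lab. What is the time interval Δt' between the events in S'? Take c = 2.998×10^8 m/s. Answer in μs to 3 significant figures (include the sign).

Δt' ≈ 41.9 μs

γ = 1/√(1 − 0.726²) = 1.4541
Δt' = γ(Δt − vΔx/c²) = 1.4541 × (39.7 μs − 0.726×4490 m / (2.998×10^8 m/s))
= 1.4541 × (28.827 μs) = 41.9 μs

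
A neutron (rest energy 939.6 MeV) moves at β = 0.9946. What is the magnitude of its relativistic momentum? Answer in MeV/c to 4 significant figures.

γ = 1/√(1 − 0.9946²) = 9.63552
p = γβm₀c = 9.63552 × 0.9946 × 939.6 MeV/c = 9005 MeV/c

p ≈ 9005 MeV/c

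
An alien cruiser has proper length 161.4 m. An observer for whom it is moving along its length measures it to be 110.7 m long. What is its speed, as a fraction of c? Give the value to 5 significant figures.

γ = L₀/L = 161.4/110.7 = 1.457995
β = √(1 − 1/γ²) = 0.72772

β ≈ 0.72772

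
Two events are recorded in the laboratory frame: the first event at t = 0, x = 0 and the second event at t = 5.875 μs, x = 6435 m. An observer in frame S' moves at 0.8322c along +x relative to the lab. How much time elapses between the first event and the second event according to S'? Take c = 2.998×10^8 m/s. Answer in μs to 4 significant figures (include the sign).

Δt' ≈ -21.62 μs

γ = 1/√(1 − 0.8322²) = 1.80351
Δt' = γ(Δt − vΔx/c²) = 1.80351 × (5.875 μs − 0.8322×6435 m / (2.998×10^8 m/s))
= 1.80351 × (-11.9876 μs) = -21.62 μs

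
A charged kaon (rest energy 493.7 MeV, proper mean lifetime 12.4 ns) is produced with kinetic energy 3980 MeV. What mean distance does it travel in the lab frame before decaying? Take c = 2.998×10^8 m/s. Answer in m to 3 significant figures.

γ = 1 + K/(m₀c²) = 1 + 3980/493.7 = 9.0616
β = √(1 − 1/γ²) = 0.99389
Dilated lifetime: γτ₀ = 9.0616 × 12.4 ns = 112.36 ns
d = βc·γτ₀ = 0.99389 × (2.998×10^8 m/s) × 1.1236×10^-7 s = 33.5 m

d ≈ 33.5 m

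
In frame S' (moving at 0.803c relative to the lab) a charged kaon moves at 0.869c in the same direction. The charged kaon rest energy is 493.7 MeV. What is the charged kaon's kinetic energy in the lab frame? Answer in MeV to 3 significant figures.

u_lab = (0.869 + 0.803)/(1 + 0.869×0.803) = 0.984800
γ = 1/√(1 − 0.984800²) = 5.7573
K = (γ − 1)m₀c² = (5.7573 − 1) × 493.7 = 4.7573 × 493.7 = 2350 MeV

K ≈ 2350 MeV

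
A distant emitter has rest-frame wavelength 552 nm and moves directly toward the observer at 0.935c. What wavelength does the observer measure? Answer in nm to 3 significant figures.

λ_obs ≈ 101 nm

Relativistic Doppler: λ_obs = λ_src √((1−β)/(1+β))
= 552 × √(0.065000/1.9350) = 552 × 0.18328 = 101 nm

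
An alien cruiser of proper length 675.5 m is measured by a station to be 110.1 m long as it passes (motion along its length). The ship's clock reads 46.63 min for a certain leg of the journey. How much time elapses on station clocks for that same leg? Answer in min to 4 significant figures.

Δt ≈ 286.1 min

Length contraction ⇒ γ = L₀/L = 675.5/110.1 = 6.13533
Time dilation: Δt = γτ₀ = 6.13533 × 46.63 min = 286.1 min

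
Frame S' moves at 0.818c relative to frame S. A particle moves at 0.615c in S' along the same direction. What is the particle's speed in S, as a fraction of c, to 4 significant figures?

u ≈ 0.9534c

Relativistic velocity addition: u = (u' + v)/(1 + u'v/c²)
= (0.615 + 0.818)/(1 + 0.615×0.818) = 1.433/1.50307 = 0.9534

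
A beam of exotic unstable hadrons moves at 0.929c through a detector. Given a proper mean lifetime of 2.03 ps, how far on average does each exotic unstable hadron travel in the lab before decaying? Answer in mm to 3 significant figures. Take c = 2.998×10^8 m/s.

d ≈ 1.53 mm

γ = 1/√(1 − 0.929²) = 2.7021
Dilated lifetime: Δt = γτ₀ = 2.7021 × 2.03 ps = 5.4853 ps
d = vΔt = 0.929c × 5.4853 ps = 2.7851×10^8 m/s × 5.4853×10^-12 s = 1.53 mm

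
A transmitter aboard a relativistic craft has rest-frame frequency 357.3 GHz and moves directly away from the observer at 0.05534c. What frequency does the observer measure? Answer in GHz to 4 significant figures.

Relativistic Doppler: f_obs = f_src √((1−β)/(1+β))
= 357.3 × √(0.944660/1.05534) = 357.3 × 0.946110 = 338.0 GHz

f_obs ≈ 338.0 GHz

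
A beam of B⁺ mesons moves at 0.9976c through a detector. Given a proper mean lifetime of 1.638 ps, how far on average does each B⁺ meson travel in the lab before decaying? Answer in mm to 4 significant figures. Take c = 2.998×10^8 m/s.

d ≈ 7.075 mm

γ = 1/√(1 − 0.9976²) = 14.4424
Dilated lifetime: Δt = γτ₀ = 14.4424 × 1.638 ps = 23.6567 ps
d = vΔt = 0.9976c × 23.6567 ps = 2.99080×10^8 m/s × 2.36567×10^-11 s = 7.075 mm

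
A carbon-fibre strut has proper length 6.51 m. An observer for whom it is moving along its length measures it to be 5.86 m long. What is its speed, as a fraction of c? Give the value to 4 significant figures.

γ = L₀/L = 6.51/5.86 = 1.11092
β = √(1 − 1/γ²) = 0.4356

β ≈ 0.4356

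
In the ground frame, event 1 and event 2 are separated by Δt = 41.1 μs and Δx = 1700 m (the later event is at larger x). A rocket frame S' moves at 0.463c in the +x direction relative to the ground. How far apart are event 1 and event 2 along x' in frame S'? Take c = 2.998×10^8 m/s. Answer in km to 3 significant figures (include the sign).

Δx' ≈ -4.52 km

γ = 1/√(1 − 0.463²) = 1.1282
Δx' = γ(Δx − vΔt) = 1.1282 × (1700 m − 0.463×(2.998×10^8 m/s)×41.1×10^-6 s)
= 1.1282 × (-4005.0 m) = -4.52 km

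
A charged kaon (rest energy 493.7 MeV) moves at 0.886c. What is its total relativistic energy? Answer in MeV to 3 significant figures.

E ≈ 1060 MeV

γ = 1/√(1 − 0.886²) = 2.1566
E = γm₀c² = 2.1566 × 493.7 MeV = 1060 MeV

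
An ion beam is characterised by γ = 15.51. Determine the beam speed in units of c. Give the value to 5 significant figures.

β ≈ 0.99792

β = √(1 − 1/γ²) = √(1 − 1/15.51²) = √(0.9958430) = 0.99792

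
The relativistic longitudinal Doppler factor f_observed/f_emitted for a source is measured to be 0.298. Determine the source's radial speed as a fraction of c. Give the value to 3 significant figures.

f_obs/f_src = √((1−β)/(1+β)) = 0.298  ⇒  (1−β)/(1+β) = 0.088804
β = |1 − D²|/(1 + D²) = |1 − 0.088804|/(1 + 0.088804) = 0.837

β ≈ 0.837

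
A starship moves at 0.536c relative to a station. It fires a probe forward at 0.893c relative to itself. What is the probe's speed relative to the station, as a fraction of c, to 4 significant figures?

u ≈ 0.9664c

Relativistic velocity addition: u = (u' + v)/(1 + u'v/c²)
= (0.893 + 0.536)/(1 + 0.893×0.536) = 1.429/1.47865 = 0.9664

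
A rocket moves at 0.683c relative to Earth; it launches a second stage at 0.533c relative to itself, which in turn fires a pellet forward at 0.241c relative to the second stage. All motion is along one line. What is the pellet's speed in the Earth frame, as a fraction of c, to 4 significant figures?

u ≈ 0.9322c

Compose boost 2: (0.533 + 0.683)/(1 + 0.533×0.683) = 1.216/1.36404 = 0.891470
Compose boost 3: (0.241 + 0.891470)/(1 + 0.241×0.891470) = 1.13247/1.21484 = 0.9322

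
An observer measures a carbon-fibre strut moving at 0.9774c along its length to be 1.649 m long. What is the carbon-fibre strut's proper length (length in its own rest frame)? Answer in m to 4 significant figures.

γ = 1/√(1 − 0.9774²) = 4.73041
L₀ = γL = 4.73041 × 1.649 = 7.800 m

L₀ ≈ 7.800 m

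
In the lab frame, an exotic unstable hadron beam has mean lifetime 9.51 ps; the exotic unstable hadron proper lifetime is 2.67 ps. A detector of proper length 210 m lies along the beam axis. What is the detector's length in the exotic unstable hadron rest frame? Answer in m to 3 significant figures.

Time dilation ⇒ γ = Δt/τ₀ = 9.51/2.67 = 3.5618
Length contraction: L = L₀/γ = 210/3.5618 = 59.0 m

L ≈ 59.0 m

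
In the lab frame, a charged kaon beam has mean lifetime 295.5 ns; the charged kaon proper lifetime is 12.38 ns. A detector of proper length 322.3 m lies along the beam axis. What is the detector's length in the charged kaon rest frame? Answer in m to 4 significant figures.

Time dilation ⇒ γ = Δt/τ₀ = 295.5/12.38 = 23.8691
Length contraction: L = L₀/γ = 322.3/23.8691 = 13.50 m

L ≈ 13.50 m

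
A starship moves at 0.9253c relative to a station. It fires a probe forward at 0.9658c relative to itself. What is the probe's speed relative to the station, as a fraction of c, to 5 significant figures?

u ≈ 0.99865c

Relativistic velocity addition: u = (u' + v)/(1 + u'v/c²)
= (0.9658 + 0.9253)/(1 + 0.9658×0.9253) = 1.8911/1.893655 = 0.99865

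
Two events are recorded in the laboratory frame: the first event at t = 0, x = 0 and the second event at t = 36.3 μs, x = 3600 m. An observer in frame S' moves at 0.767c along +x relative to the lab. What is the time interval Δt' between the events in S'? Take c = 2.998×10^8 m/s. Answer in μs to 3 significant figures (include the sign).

γ = 1/√(1 − 0.767²) = 1.5585
Δt' = γ(Δt − vΔx/c²) = 1.5585 × (36.3 μs − 0.767×3600 m / (2.998×10^8 m/s))
= 1.5585 × (27.090 μs) = 42.2 μs

Δt' ≈ 42.2 μs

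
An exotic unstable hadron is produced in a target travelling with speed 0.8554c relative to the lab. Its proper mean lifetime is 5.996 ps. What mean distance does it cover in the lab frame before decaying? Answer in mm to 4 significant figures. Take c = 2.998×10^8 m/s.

d ≈ 2.969 mm

γ = 1/√(1 − 0.8554²) = 1.93062
Dilated lifetime: Δt = γτ₀ = 1.93062 × 5.996 ps = 11.5760 ps
d = vΔt = 0.8554c × 11.5760 ps = 2.56449×10^8 m/s × 1.15760×10^-11 s = 2.969 mm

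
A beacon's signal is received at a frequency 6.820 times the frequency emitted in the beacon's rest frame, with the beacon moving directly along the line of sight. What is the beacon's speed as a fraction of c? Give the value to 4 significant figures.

β ≈ 0.9579

f_obs/f_src = √((1+β)/(1−β)) = 6.820  ⇒  (1+β)/(1−β) = 46.5124
β = |1 − D²|/(1 + D²) = |1 − 46.5124|/(1 + 46.5124) = 0.9579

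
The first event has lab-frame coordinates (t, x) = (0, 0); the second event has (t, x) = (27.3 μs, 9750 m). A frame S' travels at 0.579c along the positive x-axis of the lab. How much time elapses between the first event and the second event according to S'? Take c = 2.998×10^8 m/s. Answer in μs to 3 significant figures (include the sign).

γ = 1/√(1 − 0.579²) = 1.2265
Δt' = γ(Δt − vΔx/c²) = 1.2265 × (27.3 μs − 0.579×9750 m / (2.998×10^8 m/s))
= 1.2265 × (8.4699 μs) = 10.4 μs

Δt' ≈ 10.4 μs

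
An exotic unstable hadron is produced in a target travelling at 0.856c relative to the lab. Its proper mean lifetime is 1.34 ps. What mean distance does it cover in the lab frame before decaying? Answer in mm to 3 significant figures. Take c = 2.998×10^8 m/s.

γ = 1/√(1 − 0.856²) = 1.9343
Dilated lifetime: Δt = γτ₀ = 1.9343 × 1.34 ps = 2.5920 ps
d = vΔt = 0.856c × 2.5920 ps = 2.5663×10^8 m/s × 2.5920×10^-12 s = 0.665 mm

d ≈ 0.665 mm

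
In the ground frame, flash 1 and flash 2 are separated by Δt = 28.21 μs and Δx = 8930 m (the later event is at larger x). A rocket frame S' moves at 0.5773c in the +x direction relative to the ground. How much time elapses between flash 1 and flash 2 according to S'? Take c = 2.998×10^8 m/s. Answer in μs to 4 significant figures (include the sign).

Δt' ≈ 13.49 μs

γ = 1/√(1 − 0.5773²) = 1.22469
Δt' = γ(Δt − vΔx/c²) = 1.22469 × (28.21 μs − 0.5773×8930 m / (2.998×10^8 m/s))
= 1.22469 × (11.0142 μs) = 13.49 μs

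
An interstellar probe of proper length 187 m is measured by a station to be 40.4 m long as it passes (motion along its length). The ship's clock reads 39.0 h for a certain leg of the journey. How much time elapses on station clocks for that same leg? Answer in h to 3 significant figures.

Δt ≈ 181 h

Length contraction ⇒ γ = L₀/L = 187/40.4 = 4.6287
Time dilation: Δt = γτ₀ = 4.6287 × 39.0 h = 181 h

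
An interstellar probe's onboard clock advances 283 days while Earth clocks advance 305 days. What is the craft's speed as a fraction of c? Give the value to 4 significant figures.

β ≈ 0.3729

γ = Δt/τ₀ = 305/283 = 1.07774
β = √(1 − 1/γ²) = √(1 − 1/1.07774²) = 0.3729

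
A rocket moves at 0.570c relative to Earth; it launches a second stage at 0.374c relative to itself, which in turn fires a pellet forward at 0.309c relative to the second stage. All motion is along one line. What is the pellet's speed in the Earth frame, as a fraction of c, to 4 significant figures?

Compose boost 2: (0.374 + 0.570)/(1 + 0.374×0.570) = 0.9440/1.21318 = 0.778120
Compose boost 3: (0.309 + 0.778120)/(1 + 0.309×0.778120) = 1.08712/1.24044 = 0.8764

u ≈ 0.8764c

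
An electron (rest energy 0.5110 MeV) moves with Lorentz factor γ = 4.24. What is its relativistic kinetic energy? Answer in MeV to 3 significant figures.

γ = 4.24 (given)
K = (γ − 1)m₀c² = (4.24 − 1) × 0.5110 MeV = 3.2400 × 0.5110 MeV = 1.66 MeV

K ≈ 1.66 MeV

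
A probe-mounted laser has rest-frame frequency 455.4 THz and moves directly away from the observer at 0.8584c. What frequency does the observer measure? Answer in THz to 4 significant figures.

f_obs ≈ 125.7 THz

Relativistic Doppler: f_obs = f_src √((1−β)/(1+β))
= 455.4 × √(0.141600/1.85840) = 455.4 × 0.276034 = 125.7 THz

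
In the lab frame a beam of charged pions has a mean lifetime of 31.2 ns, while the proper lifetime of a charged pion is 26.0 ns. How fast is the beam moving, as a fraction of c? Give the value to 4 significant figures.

γ = Δt/τ₀ = 31.2/26.0 = 1.20000
β = √(1 − 1/γ²) = √(1 − 1/1.20000²) = 0.5528

β ≈ 0.5528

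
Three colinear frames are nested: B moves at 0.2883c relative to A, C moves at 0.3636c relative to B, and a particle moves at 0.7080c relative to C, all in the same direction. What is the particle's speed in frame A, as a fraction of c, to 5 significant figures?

Compose boost 2: (0.3636 + 0.2883)/(1 + 0.3636×0.2883) = 0.65190/1.104826 = 0.5900477
Compose boost 3: (0.7080 + 0.5900477)/(1 + 0.7080×0.5900477) = 1.298048/1.417754 = 0.91557

u ≈ 0.91557c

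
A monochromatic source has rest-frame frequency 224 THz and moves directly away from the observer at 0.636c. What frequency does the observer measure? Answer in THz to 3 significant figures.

f_obs ≈ 106 THz

Relativistic Doppler: f_obs = f_src √((1−β)/(1+β))
= 224 × √(0.36400/1.6360) = 224 × 0.47169 = 106 THz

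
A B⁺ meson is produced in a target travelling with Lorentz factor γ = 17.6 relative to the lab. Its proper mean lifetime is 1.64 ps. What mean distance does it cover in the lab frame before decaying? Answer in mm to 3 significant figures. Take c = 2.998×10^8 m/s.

β = √(1 − 1/γ²) = √(1 − 1/17.6²) = 0.99838
Dilated lifetime: Δt = γτ₀ = 17.6 × 1.64 ps = 28.864 ps
d = vΔt = 0.99838c × 28.864 ps = 2.9932×10^8 m/s × 2.8864×10^-11 s = 8.64 mm

d ≈ 8.64 mm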